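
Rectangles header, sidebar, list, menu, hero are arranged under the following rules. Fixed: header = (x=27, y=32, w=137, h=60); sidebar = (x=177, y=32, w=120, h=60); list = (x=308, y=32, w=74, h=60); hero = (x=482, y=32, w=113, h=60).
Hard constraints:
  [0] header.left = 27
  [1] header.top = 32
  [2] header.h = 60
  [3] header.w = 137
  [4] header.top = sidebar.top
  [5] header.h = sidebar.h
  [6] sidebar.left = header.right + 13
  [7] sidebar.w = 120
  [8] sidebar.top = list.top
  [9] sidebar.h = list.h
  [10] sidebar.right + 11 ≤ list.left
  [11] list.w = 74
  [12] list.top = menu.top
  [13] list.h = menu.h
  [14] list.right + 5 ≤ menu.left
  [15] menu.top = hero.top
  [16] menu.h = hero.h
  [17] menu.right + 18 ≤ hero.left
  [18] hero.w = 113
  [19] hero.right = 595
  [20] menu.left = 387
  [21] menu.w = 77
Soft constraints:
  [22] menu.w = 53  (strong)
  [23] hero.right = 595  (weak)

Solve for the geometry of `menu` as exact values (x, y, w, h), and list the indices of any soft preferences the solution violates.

menu = (x=387, y=32, w=77, h=60)
violated soft preferences: 22

1. menu.y = 32  [list.top = menu.top]
2. menu.h = 60  [list.h = menu.h]
3. menu.x = 387  [menu.left = 387]
4. menu.w = 77  [menu.w = 77]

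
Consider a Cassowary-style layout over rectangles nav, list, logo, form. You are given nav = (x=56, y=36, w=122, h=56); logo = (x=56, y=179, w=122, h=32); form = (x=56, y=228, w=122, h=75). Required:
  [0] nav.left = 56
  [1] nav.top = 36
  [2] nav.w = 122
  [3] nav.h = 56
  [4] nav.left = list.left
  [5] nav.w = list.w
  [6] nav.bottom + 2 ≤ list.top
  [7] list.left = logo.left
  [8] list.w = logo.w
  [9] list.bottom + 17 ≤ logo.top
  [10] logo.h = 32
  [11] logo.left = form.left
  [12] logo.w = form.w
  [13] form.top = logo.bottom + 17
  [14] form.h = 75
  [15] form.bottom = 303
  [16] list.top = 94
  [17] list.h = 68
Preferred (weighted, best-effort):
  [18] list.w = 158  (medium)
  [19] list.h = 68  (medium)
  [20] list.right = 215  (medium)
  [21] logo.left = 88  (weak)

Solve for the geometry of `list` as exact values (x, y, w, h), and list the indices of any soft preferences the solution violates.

list = (x=56, y=94, w=122, h=68)
violated soft preferences: 18, 20, 21

1. list.x = 56  [nav.left = list.left]
2. list.w = 122  [nav.w = list.w]
3. list.y = 94  [list.top = 94]
4. list.h = 68  [list.h = 68]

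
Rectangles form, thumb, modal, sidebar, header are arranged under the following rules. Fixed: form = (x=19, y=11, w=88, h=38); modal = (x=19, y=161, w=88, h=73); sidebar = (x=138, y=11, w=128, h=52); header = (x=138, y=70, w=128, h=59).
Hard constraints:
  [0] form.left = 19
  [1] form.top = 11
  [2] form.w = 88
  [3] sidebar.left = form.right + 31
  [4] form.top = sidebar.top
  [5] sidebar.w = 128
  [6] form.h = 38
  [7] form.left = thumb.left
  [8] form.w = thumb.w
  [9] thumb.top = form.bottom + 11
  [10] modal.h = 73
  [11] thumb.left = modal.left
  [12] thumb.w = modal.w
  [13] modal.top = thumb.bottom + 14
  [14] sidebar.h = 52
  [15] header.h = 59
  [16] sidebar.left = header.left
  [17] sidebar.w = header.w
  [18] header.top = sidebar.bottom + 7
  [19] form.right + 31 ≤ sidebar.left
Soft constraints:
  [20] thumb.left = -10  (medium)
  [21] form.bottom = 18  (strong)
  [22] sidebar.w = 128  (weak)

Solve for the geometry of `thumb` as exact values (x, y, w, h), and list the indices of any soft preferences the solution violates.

1. thumb.x = 19  [form.left = thumb.left]
2. thumb.w = 88  [form.w = thumb.w]
3. thumb.y = 60  [thumb.top = form.bottom + 11]
4. thumb.h = 87  [modal.top = thumb.bottom + 14]

thumb = (x=19, y=60, w=88, h=87)
violated soft preferences: 20, 21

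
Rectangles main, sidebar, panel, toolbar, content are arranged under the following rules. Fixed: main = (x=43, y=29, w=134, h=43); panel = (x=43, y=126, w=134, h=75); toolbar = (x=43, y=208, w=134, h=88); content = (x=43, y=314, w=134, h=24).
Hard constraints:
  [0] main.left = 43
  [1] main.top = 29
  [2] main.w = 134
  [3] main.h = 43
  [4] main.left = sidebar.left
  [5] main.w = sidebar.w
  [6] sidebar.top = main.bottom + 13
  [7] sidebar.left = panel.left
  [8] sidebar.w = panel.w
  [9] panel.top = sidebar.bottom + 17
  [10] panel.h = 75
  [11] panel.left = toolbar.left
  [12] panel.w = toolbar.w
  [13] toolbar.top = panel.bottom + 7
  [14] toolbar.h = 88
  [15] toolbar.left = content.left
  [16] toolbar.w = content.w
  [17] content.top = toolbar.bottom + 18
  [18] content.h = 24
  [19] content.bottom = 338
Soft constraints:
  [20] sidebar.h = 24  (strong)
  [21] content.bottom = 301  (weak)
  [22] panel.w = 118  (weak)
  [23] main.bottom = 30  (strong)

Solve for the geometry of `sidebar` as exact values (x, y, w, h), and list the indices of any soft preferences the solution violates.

sidebar = (x=43, y=85, w=134, h=24)
violated soft preferences: 21, 22, 23

1. sidebar.x = 43  [main.left = sidebar.left]
2. sidebar.w = 134  [main.w = sidebar.w]
3. sidebar.y = 85  [sidebar.top = main.bottom + 13]
4. sidebar.h = 24  [panel.top = sidebar.bottom + 17]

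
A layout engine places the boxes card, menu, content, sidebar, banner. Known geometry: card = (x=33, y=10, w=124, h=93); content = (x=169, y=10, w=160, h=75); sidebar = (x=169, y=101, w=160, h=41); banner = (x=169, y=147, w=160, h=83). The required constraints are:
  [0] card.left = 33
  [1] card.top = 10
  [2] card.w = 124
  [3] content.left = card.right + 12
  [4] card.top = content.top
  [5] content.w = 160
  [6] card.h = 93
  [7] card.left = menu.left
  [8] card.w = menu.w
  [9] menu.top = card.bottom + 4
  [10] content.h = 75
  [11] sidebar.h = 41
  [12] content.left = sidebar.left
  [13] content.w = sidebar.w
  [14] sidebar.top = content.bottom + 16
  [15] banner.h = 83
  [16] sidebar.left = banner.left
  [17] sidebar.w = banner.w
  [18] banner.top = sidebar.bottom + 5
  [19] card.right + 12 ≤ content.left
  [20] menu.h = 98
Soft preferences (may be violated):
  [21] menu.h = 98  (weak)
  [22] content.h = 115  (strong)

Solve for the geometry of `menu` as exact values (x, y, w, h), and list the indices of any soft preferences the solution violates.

1. menu.x = 33  [card.left = menu.left]
2. menu.w = 124  [card.w = menu.w]
3. menu.y = 107  [menu.top = card.bottom + 4]
4. menu.h = 98  [menu.h = 98]

menu = (x=33, y=107, w=124, h=98)
violated soft preferences: 22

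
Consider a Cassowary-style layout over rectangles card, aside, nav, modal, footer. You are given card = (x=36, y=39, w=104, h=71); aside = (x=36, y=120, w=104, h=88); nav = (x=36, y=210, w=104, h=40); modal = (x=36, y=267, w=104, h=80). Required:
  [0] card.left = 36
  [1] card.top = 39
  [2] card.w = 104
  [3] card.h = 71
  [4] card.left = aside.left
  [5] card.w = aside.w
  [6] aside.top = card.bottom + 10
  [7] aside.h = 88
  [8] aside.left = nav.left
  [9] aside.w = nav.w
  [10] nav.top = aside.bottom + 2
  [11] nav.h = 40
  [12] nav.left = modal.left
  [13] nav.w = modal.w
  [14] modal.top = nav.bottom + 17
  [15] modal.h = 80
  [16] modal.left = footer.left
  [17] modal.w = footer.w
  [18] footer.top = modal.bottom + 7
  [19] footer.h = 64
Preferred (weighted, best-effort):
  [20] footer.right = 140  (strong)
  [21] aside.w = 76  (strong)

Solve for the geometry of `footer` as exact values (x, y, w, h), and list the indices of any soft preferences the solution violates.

1. footer.x = 36  [modal.left = footer.left]
2. footer.w = 104  [modal.w = footer.w]
3. footer.y = 354  [footer.top = modal.bottom + 7]
4. footer.h = 64  [footer.h = 64]

footer = (x=36, y=354, w=104, h=64)
violated soft preferences: 21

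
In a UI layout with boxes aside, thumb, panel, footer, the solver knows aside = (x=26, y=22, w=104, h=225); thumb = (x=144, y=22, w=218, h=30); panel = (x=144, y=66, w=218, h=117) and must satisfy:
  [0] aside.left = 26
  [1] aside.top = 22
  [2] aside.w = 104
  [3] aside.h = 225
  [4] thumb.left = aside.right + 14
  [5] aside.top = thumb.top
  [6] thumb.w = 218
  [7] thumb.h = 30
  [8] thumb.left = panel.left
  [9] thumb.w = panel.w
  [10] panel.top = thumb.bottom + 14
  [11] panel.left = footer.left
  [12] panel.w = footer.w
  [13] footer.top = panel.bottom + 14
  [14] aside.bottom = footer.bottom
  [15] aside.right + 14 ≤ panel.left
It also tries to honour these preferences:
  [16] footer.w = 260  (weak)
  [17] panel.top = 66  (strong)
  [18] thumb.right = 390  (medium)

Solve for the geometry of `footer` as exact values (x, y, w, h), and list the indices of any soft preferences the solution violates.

1. footer.x = 144  [panel.left = footer.left]
2. footer.w = 218  [panel.w = footer.w]
3. footer.y = 197  [footer.top = panel.bottom + 14]
4. footer.h = 50  [aside.bottom = footer.bottom]

footer = (x=144, y=197, w=218, h=50)
violated soft preferences: 16, 18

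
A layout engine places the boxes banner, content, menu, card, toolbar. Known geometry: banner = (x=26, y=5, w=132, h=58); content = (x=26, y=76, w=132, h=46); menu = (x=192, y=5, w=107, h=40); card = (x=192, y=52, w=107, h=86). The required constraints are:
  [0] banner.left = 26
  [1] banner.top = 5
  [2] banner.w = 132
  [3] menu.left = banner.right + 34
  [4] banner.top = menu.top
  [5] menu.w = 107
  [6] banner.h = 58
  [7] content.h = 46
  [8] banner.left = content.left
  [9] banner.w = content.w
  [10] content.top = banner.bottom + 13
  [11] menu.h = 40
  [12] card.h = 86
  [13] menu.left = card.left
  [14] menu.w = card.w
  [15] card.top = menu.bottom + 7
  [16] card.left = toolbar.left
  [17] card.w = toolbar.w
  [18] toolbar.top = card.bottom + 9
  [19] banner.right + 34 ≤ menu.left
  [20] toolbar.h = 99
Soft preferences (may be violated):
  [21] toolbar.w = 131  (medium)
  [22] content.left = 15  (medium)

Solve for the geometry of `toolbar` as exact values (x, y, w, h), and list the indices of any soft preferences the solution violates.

1. toolbar.x = 192  [card.left = toolbar.left]
2. toolbar.w = 107  [card.w = toolbar.w]
3. toolbar.y = 147  [toolbar.top = card.bottom + 9]
4. toolbar.h = 99  [toolbar.h = 99]

toolbar = (x=192, y=147, w=107, h=99)
violated soft preferences: 21, 22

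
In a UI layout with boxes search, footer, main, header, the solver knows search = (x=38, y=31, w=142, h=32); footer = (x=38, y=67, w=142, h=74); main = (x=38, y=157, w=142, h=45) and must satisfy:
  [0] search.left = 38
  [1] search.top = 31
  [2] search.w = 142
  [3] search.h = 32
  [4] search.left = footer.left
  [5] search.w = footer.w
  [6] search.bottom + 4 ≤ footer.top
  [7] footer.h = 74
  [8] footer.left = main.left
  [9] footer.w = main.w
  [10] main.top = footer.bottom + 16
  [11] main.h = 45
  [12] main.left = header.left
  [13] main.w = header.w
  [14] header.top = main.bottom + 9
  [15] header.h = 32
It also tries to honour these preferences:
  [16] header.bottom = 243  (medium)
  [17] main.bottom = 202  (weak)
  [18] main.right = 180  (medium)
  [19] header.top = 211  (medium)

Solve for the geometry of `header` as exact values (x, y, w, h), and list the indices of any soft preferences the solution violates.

header = (x=38, y=211, w=142, h=32)
violated soft preferences: none

1. header.x = 38  [main.left = header.left]
2. header.w = 142  [main.w = header.w]
3. header.y = 211  [header.top = main.bottom + 9]
4. header.h = 32  [header.h = 32]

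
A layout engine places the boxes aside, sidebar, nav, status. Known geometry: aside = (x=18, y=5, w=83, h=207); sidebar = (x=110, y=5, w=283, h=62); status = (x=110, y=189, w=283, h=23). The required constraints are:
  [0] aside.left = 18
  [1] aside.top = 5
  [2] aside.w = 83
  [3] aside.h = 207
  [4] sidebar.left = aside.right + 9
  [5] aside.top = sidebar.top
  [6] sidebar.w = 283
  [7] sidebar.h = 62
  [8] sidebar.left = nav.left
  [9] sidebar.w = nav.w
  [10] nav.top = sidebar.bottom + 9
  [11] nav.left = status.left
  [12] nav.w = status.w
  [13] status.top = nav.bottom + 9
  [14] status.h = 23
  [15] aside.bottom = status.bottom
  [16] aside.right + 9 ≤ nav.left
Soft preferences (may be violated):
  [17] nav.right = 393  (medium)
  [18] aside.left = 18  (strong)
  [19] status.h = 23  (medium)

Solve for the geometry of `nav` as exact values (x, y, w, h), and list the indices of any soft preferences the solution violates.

nav = (x=110, y=76, w=283, h=104)
violated soft preferences: none

1. nav.x = 110  [sidebar.left = nav.left]
2. nav.w = 283  [sidebar.w = nav.w]
3. nav.y = 76  [nav.top = sidebar.bottom + 9]
4. nav.h = 104  [status.top = nav.bottom + 9]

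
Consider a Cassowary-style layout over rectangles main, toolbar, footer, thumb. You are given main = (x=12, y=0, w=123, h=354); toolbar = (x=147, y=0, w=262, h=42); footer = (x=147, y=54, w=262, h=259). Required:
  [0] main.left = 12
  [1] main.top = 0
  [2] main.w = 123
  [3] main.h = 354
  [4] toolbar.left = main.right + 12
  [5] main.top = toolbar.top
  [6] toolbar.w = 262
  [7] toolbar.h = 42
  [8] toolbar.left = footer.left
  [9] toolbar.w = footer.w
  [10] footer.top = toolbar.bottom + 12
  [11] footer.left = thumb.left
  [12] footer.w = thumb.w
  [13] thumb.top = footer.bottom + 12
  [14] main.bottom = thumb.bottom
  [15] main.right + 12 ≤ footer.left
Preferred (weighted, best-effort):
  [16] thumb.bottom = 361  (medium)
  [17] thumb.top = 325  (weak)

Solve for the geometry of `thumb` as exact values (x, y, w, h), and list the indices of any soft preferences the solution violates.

thumb = (x=147, y=325, w=262, h=29)
violated soft preferences: 16

1. thumb.x = 147  [footer.left = thumb.left]
2. thumb.w = 262  [footer.w = thumb.w]
3. thumb.y = 325  [thumb.top = footer.bottom + 12]
4. thumb.h = 29  [main.bottom = thumb.bottom]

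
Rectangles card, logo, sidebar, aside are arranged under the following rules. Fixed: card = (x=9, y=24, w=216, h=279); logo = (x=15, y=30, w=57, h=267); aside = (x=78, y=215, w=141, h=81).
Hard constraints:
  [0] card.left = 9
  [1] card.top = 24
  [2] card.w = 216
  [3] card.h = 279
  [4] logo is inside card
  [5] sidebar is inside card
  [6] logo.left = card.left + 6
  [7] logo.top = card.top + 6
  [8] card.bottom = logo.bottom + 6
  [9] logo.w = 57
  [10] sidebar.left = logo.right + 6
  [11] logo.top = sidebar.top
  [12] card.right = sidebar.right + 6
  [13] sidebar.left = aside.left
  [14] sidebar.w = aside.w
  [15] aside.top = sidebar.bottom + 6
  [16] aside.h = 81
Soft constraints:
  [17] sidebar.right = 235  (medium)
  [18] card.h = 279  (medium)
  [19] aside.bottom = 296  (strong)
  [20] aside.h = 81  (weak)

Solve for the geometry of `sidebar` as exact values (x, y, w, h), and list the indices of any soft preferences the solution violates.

1. sidebar.x = 78  [sidebar.left = logo.right + 6]
2. sidebar.y = 30  [logo.top = sidebar.top]
3. sidebar.w = 141  [card.right = sidebar.right + 6]
4. sidebar.h = 179  [aside.top = sidebar.bottom + 6]

sidebar = (x=78, y=30, w=141, h=179)
violated soft preferences: 17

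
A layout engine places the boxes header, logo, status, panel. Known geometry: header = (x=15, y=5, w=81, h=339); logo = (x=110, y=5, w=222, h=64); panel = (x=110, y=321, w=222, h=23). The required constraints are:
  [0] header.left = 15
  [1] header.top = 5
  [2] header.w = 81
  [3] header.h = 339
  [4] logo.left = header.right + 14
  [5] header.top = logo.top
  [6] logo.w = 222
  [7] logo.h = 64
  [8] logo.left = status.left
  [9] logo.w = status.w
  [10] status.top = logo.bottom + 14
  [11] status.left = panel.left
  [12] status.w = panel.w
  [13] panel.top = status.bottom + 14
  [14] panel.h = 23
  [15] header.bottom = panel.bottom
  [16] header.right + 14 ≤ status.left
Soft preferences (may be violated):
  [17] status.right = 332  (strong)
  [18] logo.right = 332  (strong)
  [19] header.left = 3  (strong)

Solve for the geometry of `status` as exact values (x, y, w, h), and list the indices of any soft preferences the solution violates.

status = (x=110, y=83, w=222, h=224)
violated soft preferences: 19

1. status.x = 110  [logo.left = status.left]
2. status.w = 222  [logo.w = status.w]
3. status.y = 83  [status.top = logo.bottom + 14]
4. status.h = 224  [panel.top = status.bottom + 14]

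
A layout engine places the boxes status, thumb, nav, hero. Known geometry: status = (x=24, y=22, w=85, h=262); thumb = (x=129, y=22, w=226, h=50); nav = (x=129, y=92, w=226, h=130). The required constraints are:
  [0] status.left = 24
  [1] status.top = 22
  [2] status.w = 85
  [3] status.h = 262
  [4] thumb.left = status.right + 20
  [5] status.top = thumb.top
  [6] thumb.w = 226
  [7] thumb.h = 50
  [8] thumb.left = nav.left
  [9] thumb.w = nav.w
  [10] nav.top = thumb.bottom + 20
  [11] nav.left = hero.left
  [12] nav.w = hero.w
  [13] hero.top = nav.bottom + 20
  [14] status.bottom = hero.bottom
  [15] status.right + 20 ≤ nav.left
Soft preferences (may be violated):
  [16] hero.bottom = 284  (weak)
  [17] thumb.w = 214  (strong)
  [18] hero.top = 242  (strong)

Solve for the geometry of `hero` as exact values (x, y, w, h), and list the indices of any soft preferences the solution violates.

hero = (x=129, y=242, w=226, h=42)
violated soft preferences: 17

1. hero.x = 129  [nav.left = hero.left]
2. hero.w = 226  [nav.w = hero.w]
3. hero.y = 242  [hero.top = nav.bottom + 20]
4. hero.h = 42  [status.bottom = hero.bottom]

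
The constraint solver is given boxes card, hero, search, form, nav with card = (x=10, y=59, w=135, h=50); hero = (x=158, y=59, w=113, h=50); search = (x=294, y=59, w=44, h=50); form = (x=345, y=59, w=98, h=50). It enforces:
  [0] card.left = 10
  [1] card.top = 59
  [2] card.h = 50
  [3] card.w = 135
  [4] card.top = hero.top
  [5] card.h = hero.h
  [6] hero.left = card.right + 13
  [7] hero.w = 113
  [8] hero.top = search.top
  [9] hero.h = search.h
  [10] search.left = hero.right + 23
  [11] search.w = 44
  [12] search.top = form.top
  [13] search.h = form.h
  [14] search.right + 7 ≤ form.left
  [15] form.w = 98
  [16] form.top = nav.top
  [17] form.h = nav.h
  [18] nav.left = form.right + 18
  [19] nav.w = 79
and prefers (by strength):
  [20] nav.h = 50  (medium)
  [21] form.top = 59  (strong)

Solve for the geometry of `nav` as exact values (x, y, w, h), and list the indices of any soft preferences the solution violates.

1. nav.y = 59  [form.top = nav.top]
2. nav.h = 50  [form.h = nav.h]
3. nav.x = 461  [nav.left = form.right + 18]
4. nav.w = 79  [nav.w = 79]

nav = (x=461, y=59, w=79, h=50)
violated soft preferences: none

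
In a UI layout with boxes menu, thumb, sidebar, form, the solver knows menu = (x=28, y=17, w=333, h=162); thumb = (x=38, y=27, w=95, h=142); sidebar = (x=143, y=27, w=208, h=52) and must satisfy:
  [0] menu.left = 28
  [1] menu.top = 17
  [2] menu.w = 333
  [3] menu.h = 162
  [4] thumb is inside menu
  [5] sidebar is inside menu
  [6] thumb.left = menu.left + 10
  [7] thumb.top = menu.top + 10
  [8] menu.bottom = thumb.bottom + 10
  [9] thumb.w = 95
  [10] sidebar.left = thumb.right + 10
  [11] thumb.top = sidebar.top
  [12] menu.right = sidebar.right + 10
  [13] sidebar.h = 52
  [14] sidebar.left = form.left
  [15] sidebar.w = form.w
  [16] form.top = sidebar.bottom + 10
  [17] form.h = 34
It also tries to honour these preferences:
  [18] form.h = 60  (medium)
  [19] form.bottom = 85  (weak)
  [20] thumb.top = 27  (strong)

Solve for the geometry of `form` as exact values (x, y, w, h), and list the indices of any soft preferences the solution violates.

1. form.x = 143  [sidebar.left = form.left]
2. form.w = 208  [sidebar.w = form.w]
3. form.y = 89  [form.top = sidebar.bottom + 10]
4. form.h = 34  [form.h = 34]

form = (x=143, y=89, w=208, h=34)
violated soft preferences: 18, 19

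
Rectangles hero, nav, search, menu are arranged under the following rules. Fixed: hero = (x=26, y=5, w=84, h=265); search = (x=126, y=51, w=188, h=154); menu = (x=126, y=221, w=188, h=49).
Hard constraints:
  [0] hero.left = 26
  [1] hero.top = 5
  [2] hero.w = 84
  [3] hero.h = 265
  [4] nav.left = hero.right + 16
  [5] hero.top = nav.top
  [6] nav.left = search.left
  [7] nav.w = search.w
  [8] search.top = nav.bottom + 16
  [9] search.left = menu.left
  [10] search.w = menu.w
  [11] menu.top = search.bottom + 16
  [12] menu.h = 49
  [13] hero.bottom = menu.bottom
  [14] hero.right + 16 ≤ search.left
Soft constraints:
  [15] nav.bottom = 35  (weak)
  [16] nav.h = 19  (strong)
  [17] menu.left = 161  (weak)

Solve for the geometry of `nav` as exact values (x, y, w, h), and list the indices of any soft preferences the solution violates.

1. nav.x = 126  [nav.left = hero.right + 16]
2. nav.y = 5  [hero.top = nav.top]
3. nav.w = 188  [nav.w = search.w]
4. nav.h = 30  [search.top = nav.bottom + 16]

nav = (x=126, y=5, w=188, h=30)
violated soft preferences: 16, 17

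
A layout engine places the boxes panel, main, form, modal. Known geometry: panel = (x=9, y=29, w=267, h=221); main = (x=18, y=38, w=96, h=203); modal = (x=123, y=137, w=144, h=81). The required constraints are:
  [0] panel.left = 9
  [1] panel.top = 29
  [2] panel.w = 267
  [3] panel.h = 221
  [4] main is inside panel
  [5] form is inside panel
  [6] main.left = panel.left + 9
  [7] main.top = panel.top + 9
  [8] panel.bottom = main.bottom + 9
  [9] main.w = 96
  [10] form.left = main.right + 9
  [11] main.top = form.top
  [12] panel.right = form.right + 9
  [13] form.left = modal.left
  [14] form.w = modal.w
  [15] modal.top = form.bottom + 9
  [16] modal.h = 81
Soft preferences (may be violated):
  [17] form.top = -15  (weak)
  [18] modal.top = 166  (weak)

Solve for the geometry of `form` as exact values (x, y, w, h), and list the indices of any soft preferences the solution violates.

1. form.x = 123  [form.left = main.right + 9]
2. form.y = 38  [main.top = form.top]
3. form.w = 144  [panel.right = form.right + 9]
4. form.h = 90  [modal.top = form.bottom + 9]

form = (x=123, y=38, w=144, h=90)
violated soft preferences: 17, 18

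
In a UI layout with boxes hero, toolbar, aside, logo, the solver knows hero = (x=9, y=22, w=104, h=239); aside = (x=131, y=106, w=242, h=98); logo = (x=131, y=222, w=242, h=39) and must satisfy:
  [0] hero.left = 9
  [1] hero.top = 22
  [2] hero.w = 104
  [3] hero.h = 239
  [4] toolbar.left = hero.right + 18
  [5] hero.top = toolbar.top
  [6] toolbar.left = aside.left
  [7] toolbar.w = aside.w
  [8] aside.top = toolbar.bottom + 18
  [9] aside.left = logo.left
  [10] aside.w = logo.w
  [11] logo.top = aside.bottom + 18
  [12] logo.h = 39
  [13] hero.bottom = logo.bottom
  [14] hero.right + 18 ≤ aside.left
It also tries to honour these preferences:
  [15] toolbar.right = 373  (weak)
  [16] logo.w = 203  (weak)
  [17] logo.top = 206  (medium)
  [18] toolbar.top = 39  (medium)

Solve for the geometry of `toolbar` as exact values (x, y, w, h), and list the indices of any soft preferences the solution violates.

toolbar = (x=131, y=22, w=242, h=66)
violated soft preferences: 16, 17, 18

1. toolbar.x = 131  [toolbar.left = hero.right + 18]
2. toolbar.y = 22  [hero.top = toolbar.top]
3. toolbar.w = 242  [toolbar.w = aside.w]
4. toolbar.h = 66  [aside.top = toolbar.bottom + 18]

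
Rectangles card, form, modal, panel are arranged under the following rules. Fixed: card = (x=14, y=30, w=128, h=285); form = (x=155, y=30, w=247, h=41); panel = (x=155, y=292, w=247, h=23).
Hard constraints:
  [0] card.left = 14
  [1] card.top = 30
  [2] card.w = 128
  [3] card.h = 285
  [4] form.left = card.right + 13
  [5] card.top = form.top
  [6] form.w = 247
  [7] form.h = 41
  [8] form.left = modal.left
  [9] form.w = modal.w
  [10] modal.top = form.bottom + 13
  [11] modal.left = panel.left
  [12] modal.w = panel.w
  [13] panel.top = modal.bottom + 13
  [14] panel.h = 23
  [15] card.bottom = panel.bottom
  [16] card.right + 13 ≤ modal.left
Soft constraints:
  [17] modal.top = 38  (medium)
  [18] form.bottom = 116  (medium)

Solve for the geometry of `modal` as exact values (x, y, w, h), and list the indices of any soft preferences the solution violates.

modal = (x=155, y=84, w=247, h=195)
violated soft preferences: 17, 18

1. modal.x = 155  [form.left = modal.left]
2. modal.w = 247  [form.w = modal.w]
3. modal.y = 84  [modal.top = form.bottom + 13]
4. modal.h = 195  [panel.top = modal.bottom + 13]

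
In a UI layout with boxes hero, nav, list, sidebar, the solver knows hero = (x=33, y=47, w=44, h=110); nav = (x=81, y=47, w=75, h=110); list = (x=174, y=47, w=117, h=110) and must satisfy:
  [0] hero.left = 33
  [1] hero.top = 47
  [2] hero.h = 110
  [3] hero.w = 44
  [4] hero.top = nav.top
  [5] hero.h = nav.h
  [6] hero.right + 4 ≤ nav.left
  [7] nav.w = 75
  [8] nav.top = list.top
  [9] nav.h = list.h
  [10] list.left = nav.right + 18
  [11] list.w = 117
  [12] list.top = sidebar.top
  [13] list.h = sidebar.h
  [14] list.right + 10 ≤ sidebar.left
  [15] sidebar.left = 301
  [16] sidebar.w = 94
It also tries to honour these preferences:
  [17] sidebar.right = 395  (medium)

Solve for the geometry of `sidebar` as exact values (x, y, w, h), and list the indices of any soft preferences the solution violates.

1. sidebar.y = 47  [list.top = sidebar.top]
2. sidebar.h = 110  [list.h = sidebar.h]
3. sidebar.x = 301  [sidebar.left = 301]
4. sidebar.w = 94  [sidebar.w = 94]

sidebar = (x=301, y=47, w=94, h=110)
violated soft preferences: none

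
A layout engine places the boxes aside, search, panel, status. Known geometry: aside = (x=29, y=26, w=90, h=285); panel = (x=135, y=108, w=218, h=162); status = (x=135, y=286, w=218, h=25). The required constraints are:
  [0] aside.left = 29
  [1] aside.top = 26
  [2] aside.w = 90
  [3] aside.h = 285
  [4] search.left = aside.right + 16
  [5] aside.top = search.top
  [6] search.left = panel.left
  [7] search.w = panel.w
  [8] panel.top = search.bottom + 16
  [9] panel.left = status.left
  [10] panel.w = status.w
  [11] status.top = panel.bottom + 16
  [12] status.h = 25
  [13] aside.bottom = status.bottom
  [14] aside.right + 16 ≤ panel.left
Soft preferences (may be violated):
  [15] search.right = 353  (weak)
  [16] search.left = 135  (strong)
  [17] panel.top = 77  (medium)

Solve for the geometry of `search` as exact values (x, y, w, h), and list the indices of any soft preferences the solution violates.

search = (x=135, y=26, w=218, h=66)
violated soft preferences: 17

1. search.x = 135  [search.left = aside.right + 16]
2. search.y = 26  [aside.top = search.top]
3. search.w = 218  [search.w = panel.w]
4. search.h = 66  [panel.top = search.bottom + 16]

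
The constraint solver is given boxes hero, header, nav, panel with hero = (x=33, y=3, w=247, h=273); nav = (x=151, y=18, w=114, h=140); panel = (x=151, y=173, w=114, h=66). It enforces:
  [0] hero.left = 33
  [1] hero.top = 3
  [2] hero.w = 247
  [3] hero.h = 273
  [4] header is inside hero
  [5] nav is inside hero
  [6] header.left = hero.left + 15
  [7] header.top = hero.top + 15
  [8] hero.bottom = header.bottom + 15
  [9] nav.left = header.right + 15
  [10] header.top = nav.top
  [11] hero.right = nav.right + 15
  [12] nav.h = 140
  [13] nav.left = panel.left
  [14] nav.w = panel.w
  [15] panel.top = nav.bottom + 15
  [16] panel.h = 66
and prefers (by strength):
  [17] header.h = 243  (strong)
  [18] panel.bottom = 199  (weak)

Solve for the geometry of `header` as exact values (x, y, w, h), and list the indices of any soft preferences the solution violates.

1. header.x = 48  [header.left = hero.left + 15]
2. header.y = 18  [header.top = hero.top + 15]
3. header.h = 243  [hero.bottom = header.bottom + 15]
4. header.w = 88  [nav.left = header.right + 15]

header = (x=48, y=18, w=88, h=243)
violated soft preferences: 18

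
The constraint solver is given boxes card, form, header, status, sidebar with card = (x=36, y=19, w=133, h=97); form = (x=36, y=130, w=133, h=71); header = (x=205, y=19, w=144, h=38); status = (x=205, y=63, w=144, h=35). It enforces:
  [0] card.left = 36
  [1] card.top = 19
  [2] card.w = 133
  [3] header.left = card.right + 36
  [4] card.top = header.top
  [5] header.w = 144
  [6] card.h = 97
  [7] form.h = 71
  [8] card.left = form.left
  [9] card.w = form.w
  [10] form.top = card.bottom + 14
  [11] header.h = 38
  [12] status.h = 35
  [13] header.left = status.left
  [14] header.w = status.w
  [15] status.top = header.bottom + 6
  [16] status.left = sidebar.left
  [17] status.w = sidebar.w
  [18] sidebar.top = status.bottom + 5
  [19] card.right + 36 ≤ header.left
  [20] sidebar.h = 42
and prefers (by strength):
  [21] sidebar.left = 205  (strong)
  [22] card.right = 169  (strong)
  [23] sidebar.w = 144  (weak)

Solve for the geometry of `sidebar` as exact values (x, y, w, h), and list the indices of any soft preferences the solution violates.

sidebar = (x=205, y=103, w=144, h=42)
violated soft preferences: none

1. sidebar.x = 205  [status.left = sidebar.left]
2. sidebar.w = 144  [status.w = sidebar.w]
3. sidebar.y = 103  [sidebar.top = status.bottom + 5]
4. sidebar.h = 42  [sidebar.h = 42]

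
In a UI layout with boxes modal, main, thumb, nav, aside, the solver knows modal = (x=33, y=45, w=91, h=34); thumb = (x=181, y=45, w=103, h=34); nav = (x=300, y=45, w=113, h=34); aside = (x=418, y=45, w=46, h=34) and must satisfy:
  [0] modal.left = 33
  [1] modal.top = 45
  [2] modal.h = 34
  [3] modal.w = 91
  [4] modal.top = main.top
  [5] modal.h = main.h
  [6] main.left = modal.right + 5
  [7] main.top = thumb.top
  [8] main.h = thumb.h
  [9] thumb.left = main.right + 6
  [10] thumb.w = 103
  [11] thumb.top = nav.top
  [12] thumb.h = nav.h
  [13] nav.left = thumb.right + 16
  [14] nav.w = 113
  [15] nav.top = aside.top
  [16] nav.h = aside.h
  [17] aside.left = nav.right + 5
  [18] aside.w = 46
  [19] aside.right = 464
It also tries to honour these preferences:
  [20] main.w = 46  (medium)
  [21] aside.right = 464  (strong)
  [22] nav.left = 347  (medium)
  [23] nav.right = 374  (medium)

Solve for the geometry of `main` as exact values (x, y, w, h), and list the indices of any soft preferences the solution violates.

1. main.y = 45  [modal.top = main.top]
2. main.h = 34  [modal.h = main.h]
3. main.x = 129  [main.left = modal.right + 5]
4. main.w = 46  [thumb.left = main.right + 6]

main = (x=129, y=45, w=46, h=34)
violated soft preferences: 22, 23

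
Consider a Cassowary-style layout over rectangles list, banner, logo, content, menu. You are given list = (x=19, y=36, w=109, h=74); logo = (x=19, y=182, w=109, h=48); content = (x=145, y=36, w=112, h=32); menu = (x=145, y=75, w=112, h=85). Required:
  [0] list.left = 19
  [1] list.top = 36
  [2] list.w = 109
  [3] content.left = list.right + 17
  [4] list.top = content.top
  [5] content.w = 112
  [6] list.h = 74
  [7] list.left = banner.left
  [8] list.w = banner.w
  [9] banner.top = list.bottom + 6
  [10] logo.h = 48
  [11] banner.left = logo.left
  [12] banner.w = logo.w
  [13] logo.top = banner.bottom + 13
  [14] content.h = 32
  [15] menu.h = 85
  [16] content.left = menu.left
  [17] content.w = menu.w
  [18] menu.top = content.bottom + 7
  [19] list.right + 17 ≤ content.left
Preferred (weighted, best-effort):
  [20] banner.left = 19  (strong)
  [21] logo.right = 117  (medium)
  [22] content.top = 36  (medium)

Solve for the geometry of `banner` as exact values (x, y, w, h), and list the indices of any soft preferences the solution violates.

1. banner.x = 19  [list.left = banner.left]
2. banner.w = 109  [list.w = banner.w]
3. banner.y = 116  [banner.top = list.bottom + 6]
4. banner.h = 53  [logo.top = banner.bottom + 13]

banner = (x=19, y=116, w=109, h=53)
violated soft preferences: 21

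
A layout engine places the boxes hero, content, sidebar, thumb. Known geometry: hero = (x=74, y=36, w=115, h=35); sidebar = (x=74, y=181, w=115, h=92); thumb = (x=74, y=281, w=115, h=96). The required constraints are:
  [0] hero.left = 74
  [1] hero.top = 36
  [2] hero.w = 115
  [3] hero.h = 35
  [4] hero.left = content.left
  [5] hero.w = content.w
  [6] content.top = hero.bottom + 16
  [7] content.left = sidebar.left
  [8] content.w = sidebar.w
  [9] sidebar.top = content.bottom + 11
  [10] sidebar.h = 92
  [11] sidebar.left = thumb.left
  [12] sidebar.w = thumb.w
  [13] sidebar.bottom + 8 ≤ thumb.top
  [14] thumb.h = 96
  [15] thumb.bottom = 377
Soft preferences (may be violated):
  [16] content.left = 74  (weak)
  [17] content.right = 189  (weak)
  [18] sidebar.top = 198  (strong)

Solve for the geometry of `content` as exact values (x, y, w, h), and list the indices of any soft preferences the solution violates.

1. content.x = 74  [hero.left = content.left]
2. content.w = 115  [hero.w = content.w]
3. content.y = 87  [content.top = hero.bottom + 16]
4. content.h = 83  [sidebar.top = content.bottom + 11]

content = (x=74, y=87, w=115, h=83)
violated soft preferences: 18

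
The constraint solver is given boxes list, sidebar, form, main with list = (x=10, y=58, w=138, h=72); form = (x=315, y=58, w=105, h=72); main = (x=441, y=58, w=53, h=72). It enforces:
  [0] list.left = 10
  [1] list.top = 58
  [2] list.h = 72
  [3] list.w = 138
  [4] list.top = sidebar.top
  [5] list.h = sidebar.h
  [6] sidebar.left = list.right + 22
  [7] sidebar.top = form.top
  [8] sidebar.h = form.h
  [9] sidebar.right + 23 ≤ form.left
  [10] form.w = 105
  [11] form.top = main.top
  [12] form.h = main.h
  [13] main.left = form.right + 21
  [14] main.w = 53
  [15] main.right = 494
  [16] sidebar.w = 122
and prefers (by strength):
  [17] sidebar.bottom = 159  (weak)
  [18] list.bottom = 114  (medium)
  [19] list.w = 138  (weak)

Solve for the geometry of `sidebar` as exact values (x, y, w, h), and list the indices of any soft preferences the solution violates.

1. sidebar.y = 58  [list.top = sidebar.top]
2. sidebar.h = 72  [list.h = sidebar.h]
3. sidebar.x = 170  [sidebar.left = list.right + 22]
4. sidebar.w = 122  [sidebar.w = 122]

sidebar = (x=170, y=58, w=122, h=72)
violated soft preferences: 17, 18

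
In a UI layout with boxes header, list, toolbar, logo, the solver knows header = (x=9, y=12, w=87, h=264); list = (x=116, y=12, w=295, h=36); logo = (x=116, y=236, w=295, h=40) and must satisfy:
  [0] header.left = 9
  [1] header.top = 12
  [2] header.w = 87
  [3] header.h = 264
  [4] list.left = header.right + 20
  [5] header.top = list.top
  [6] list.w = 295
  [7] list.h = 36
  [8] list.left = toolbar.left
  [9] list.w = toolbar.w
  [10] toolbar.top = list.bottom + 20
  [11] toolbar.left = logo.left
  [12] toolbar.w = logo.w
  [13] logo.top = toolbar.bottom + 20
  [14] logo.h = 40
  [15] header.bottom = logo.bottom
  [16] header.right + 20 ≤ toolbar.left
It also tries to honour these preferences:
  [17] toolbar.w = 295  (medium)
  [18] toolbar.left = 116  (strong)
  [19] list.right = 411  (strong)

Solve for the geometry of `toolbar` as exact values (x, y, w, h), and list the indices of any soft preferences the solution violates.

1. toolbar.x = 116  [list.left = toolbar.left]
2. toolbar.w = 295  [list.w = toolbar.w]
3. toolbar.y = 68  [toolbar.top = list.bottom + 20]
4. toolbar.h = 148  [logo.top = toolbar.bottom + 20]

toolbar = (x=116, y=68, w=295, h=148)
violated soft preferences: none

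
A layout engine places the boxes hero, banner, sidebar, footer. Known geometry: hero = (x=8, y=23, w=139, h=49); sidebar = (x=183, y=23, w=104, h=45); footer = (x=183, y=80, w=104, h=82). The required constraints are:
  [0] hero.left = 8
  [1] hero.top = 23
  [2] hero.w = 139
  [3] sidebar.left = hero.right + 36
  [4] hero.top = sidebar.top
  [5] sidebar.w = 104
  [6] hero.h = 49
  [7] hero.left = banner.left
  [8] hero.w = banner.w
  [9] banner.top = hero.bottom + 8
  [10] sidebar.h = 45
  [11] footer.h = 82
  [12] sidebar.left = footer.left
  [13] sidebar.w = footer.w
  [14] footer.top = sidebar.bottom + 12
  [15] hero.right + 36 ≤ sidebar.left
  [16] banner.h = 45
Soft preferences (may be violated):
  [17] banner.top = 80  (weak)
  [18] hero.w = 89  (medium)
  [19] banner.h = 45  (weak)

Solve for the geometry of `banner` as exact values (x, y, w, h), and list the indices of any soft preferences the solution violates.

banner = (x=8, y=80, w=139, h=45)
violated soft preferences: 18

1. banner.x = 8  [hero.left = banner.left]
2. banner.w = 139  [hero.w = banner.w]
3. banner.y = 80  [banner.top = hero.bottom + 8]
4. banner.h = 45  [banner.h = 45]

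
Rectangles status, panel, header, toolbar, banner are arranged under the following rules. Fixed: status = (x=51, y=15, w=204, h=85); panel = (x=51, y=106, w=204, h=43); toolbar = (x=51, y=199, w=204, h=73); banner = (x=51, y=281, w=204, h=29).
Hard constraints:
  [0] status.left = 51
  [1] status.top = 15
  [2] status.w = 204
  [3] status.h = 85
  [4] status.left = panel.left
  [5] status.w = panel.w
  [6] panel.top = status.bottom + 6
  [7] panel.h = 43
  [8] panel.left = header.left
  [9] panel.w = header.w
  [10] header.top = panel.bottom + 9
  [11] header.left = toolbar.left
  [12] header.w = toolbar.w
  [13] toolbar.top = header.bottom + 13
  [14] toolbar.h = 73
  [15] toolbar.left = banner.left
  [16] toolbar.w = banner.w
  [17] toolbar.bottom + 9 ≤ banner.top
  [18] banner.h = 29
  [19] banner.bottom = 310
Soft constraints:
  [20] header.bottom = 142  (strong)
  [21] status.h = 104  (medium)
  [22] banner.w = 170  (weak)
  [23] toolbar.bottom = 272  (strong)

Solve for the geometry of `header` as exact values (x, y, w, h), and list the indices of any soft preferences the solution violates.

1. header.x = 51  [panel.left = header.left]
2. header.w = 204  [panel.w = header.w]
3. header.y = 158  [header.top = panel.bottom + 9]
4. header.h = 28  [toolbar.top = header.bottom + 13]

header = (x=51, y=158, w=204, h=28)
violated soft preferences: 20, 21, 22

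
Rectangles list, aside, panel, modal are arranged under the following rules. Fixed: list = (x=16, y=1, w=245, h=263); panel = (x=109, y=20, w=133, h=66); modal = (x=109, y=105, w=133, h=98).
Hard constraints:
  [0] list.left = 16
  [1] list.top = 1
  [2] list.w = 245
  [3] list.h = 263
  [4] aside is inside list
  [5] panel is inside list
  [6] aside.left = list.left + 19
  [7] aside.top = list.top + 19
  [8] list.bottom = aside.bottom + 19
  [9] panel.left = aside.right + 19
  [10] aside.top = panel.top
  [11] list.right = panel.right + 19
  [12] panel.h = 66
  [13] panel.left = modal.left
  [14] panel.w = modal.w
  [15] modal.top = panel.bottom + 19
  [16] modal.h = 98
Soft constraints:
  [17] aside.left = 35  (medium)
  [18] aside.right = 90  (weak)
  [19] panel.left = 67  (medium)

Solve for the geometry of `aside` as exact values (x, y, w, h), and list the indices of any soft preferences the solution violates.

aside = (x=35, y=20, w=55, h=225)
violated soft preferences: 19

1. aside.x = 35  [aside.left = list.left + 19]
2. aside.y = 20  [aside.top = list.top + 19]
3. aside.h = 225  [list.bottom = aside.bottom + 19]
4. aside.w = 55  [panel.left = aside.right + 19]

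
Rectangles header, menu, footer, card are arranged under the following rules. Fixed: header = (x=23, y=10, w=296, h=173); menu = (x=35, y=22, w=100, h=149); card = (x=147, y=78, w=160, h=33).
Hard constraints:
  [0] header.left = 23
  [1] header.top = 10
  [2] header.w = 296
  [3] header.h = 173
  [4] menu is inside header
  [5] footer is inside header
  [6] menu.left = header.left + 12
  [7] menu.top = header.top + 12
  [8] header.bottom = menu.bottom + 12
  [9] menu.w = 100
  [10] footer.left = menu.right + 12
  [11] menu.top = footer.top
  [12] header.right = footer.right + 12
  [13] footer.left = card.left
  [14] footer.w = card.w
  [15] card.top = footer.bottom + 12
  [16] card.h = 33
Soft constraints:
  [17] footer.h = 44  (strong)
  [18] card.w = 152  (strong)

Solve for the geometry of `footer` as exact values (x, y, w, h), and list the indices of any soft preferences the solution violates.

1. footer.x = 147  [footer.left = menu.right + 12]
2. footer.y = 22  [menu.top = footer.top]
3. footer.w = 160  [header.right = footer.right + 12]
4. footer.h = 44  [card.top = footer.bottom + 12]

footer = (x=147, y=22, w=160, h=44)
violated soft preferences: 18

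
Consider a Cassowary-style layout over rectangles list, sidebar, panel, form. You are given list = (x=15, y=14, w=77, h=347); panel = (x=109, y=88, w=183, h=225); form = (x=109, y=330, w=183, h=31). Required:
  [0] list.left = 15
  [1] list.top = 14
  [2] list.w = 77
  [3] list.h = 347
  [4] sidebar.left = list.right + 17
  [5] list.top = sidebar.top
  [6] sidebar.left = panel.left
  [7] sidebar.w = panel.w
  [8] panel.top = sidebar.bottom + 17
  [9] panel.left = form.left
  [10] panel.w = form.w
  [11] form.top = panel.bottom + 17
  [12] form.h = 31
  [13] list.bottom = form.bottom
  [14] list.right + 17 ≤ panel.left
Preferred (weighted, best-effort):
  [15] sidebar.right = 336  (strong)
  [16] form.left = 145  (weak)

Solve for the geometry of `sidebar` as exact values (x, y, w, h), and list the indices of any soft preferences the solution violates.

1. sidebar.x = 109  [sidebar.left = list.right + 17]
2. sidebar.y = 14  [list.top = sidebar.top]
3. sidebar.w = 183  [sidebar.w = panel.w]
4. sidebar.h = 57  [panel.top = sidebar.bottom + 17]

sidebar = (x=109, y=14, w=183, h=57)
violated soft preferences: 15, 16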